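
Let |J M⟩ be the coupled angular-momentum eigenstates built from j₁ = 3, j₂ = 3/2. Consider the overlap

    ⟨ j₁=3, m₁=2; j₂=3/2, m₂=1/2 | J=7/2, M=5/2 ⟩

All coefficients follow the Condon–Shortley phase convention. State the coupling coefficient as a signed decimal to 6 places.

+0.377964  (= +√(1/7))

triangle: 1!·5!·2!/9! = 240/362880
(j±m)!: 5!·1!·2!·1!·6!·1! = 172800
prefactor² = (2J+1)·Δ·N² = 6400/7
  k=0: +1/(0!·1!·1!·2!·4!·0!) = 1/48
  k=1: −1/(1!·0!·0!·1!·5!·1!) = -1/120
Σ = 1/80  ⇒  CG² = 6400/7·(1/80)² = 1/7
CG = +√(1/7) = +0.377964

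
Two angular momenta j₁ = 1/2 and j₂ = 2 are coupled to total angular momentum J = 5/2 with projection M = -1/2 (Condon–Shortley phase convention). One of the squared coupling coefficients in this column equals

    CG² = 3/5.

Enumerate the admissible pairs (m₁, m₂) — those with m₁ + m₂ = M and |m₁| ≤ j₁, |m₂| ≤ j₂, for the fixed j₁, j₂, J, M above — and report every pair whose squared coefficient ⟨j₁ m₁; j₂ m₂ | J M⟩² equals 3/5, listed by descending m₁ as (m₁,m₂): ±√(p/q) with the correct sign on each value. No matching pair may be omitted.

(-1/2,0): +√(3/5)

Admissible pairs with m₁+m₂ = M = -1/2: (-1/2,0), (1/2,-1)
  (m₁,m₂)=(1/2,-1): CG² = 2/5, CG = +√(2/5)
  (m₁,m₂)=(-1/2,0): CG² = 3/5, CG = +√(3/5)   ← matches the target
Pairs with CG² = 3/5: (-1/2,0): +√(3/5)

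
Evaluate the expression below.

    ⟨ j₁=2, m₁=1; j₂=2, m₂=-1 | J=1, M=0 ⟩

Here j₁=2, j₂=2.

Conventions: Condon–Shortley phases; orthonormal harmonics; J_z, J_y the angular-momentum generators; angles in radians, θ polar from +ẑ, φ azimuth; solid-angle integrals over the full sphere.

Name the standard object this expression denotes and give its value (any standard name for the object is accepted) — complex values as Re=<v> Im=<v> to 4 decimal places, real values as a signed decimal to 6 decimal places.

This is a Clebsch–Gordan (vector-coupling) coefficient.
j₁+j₂−J=3  J+j₁−j₂=1  J−j₁+j₂=1  j₁+j₂+J+1=6
(j₁±m₁, j₂±m₂, J±M) = (3,1,1,3,1,1)
P² = 9/10
sum k=0..1:
  [0] +1/6 = 1/6
  [1] −1/2 = -1/2
S = -1/3
C² = P²·S² = 1/10 ; C = -0.316228

Clebsch–Gordan coefficient, −√(1/10) ≈ -0.316228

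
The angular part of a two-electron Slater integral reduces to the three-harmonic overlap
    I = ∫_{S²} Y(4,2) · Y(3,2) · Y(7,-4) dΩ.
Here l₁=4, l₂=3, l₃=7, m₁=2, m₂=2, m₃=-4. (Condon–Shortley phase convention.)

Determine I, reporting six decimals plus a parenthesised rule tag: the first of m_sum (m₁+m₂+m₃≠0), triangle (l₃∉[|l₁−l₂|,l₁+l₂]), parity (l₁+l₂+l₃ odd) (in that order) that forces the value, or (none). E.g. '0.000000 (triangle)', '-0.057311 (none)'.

0.250850 (none)

Rules hold: Σm=0, L=14 even, 1≤7≤7.
N = 9·7·15 = 945
Δ = 0!·8!·6!/15! = 1/45045
Racah Σ t=0..0: t=0:+1/20736 = 1/20736
⇒ 3j(4 3 7; 0 0 0)² = 35/1287, sgn -1
Racah Σ t=0..0: t=0:+1/172800 = 1/172800
⇒ 3j(4 3 7; 2 2 -4)² = 2/65, sgn -1
4πI² = N·(3j₀)²·(3jₘ)² = 1470/1859
I = +1·√(0.790748/4π) = 0.25084996
No selection rule forces the value: the integral is nonzero (none).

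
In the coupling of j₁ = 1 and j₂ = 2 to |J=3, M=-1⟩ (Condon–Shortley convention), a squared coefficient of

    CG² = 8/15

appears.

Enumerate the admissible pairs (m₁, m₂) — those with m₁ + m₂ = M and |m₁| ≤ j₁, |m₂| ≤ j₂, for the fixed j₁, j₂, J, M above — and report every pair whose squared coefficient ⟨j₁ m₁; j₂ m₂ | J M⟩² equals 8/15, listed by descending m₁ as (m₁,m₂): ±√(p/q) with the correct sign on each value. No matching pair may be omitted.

Admissible pairs with m₁+m₂ = M = -1: (-1,0), (0,-1), (1,-2)
  (m₁,m₂)=(1,-2): CG² = 1/15, CG = +√(1/15)
  (m₁,m₂)=(0,-1): CG² = 8/15, CG = +√(8/15)   ← matches the target
  (m₁,m₂)=(-1,0): CG² = 2/5, CG = +√(2/5)
Pairs with CG² = 8/15: (0,-1): +√(8/15)

(0,-1): +√(8/15)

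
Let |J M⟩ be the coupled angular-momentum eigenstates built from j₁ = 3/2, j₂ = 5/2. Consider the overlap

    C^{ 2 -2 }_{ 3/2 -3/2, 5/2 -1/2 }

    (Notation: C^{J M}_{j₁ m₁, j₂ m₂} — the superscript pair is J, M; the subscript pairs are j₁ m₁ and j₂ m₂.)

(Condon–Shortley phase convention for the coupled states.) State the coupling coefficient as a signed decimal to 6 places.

+√(1/7) = +0.377964

j₁+j₂−J=2  J+j₁−j₂=1  J−j₁+j₂=3  j₁+j₂+J+1=7
(j₁±m₁, j₂±m₂, J±M) = (0,3,2,3,0,4)
P² = 144/7
sum k=2..2:
  [2] +1/12 = 1/12
S = 1/12
C² = P²·S² = 1/7 ; C = +0.377964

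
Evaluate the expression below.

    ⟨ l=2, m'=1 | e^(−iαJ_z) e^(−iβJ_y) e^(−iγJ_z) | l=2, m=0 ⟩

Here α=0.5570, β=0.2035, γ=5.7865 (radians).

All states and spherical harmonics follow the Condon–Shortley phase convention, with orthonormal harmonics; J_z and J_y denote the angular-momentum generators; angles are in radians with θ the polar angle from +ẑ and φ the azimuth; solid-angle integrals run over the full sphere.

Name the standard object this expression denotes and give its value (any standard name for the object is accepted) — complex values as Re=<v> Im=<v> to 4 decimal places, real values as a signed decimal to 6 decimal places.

This is a Wigner D-matrix element — the rotation-matrix element ⟨l m'| R(α,β,γ) |l m⟩ in the angular-momentum basis.
D^2_{1,0}(0.5570,0.2035,5.7865) = e^{-i·1·0.5570}·d^2_{1,0}(0.2035)·e^{-i·0·5.7865}. Compute d first:
c=cos(0.203500/2)=0.994828, s=sin(0.203500/2)=0.101575; N=√[6·1·2·2]=4.898979
Admissible k: 0..1 (factorial args all ≥0)
  k=0: (−1)^1·4.8990/(2)·0.9948^3·0.1016^1 = -0.244965
  k=1: (−1)^2·4.8990/(2)·0.9948^1·0.1016^3 = +0.002554
d^2_{1,0}(0.2035) = -0.244965 +0.002554 = -0.242411
Phases: e^{-i·(1)·0.5570}=+0.848845-0.528642i, e^{-i·(0)·5.7865}=+1.000000+0.000000i ⇒ D=-0.205770+0.128149i

Wigner D-matrix element, Re=-0.2058 Im=0.1281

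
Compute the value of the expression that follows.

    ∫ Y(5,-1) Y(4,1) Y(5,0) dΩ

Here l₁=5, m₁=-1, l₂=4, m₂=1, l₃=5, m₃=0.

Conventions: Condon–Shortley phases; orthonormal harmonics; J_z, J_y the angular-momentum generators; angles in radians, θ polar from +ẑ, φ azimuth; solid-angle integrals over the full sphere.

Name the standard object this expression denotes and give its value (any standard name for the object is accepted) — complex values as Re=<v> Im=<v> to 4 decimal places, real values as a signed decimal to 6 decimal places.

This is a Gaunt coefficient — the integral of a triple product of spherical harmonics over the sphere.
Rules hold: Σm=0, L=14 even, 1≤5≤9.
N = 11·9·11 = 1089
Δ = 4!·6!·4!/15! = 1/3153150
Racah Σ t=0..4: t=0:+1/69120 t=1:−1/1728 t=2:+1/576 t=3:−1/1728 t=4:+1/69120 = 7/11520
⇒ 3j(5 4 5; 0 0 0)² = 2/143, sgn -1
Racah Σ t=1..4: t=1:−1/17280 t=2:+1/1152 t=3:−1/864 t=4:+1/6912 = -7/34560
⇒ 3j(5 4 5; -1 1 0)² = 1/429, sgn +1
4πI² = N·(3j₀)²·(3jₘ)² = 6/169
I = -1·√(0.035503/4π) = -0.05315295

Gaunt coefficient, -0.053153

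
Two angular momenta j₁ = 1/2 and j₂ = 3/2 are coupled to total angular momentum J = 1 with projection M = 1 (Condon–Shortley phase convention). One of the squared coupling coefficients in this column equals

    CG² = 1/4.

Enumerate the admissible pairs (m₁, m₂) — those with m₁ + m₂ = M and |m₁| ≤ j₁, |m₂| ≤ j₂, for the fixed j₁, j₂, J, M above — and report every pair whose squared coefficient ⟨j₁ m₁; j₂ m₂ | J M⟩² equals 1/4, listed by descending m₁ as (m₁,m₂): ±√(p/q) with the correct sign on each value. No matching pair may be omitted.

Admissible pairs with m₁+m₂ = M = 1: (-1/2,3/2), (1/2,1/2)
  (m₁,m₂)=(1/2,1/2): CG² = 1/4, CG = +√(1/4)   ← matches the target
  (m₁,m₂)=(-1/2,3/2): CG² = 3/4, CG = −√(3/4)
Pairs with CG² = 1/4: (1/2,1/2): +√(1/4)

(1/2,1/2): +√(1/4)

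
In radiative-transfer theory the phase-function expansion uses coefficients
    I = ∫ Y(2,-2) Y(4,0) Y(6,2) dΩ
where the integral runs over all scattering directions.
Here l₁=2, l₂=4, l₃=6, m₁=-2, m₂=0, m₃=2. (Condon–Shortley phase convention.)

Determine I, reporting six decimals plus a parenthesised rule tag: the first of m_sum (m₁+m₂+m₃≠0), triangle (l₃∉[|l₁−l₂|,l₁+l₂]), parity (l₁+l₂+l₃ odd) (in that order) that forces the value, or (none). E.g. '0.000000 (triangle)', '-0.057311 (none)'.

m-sum 0 ✓  L=12 even ✓  2≤6≤6 ✓
Π(2lᵢ+1) = 5×9×13 = 585
triangle coeff Δ(2,4,6) = 1/6435
Σ_t [0,0]: t=0:+1/2304 = 1/2304
(3j)²=5/143 [(2 4 6; 0 0 0)], sign=+1
Σ_t [0,0]: t=0:+1/13824 = 1/13824
(3j)²=14/1287 [(2 4 6; -2 0 2)], sign=+1
⇒ 4πI² = 350/1573
I = (+1)√(350/1573/(4π)) = 0.13306527
No selection rule forces the value: the integral is nonzero (none).

0.133065 (none)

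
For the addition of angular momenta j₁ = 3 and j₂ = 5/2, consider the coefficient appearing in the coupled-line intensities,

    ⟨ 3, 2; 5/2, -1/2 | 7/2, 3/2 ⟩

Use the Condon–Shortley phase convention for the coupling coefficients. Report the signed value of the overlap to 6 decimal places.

+0.308607

√[8·2!4!3!/10! · 5!1!2!3!5!2!] = √(1536/7)
  +(−1)^0/∏(0,2,1,2,3,1)! = 1/24  (running 1/24)
  +(−1)^1/∏(1,1,0,1,4,2)! = -1/48  (running 1/48)
⟨..|..⟩ = √(1536/7)·(1/48) = +0.308607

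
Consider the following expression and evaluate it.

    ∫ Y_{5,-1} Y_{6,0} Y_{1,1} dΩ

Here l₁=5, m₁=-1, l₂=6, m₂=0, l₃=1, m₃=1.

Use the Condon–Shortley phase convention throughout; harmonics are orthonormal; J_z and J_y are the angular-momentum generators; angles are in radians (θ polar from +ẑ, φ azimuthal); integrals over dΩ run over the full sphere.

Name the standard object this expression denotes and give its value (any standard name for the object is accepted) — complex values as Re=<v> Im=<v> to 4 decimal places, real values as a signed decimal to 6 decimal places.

Gaunt coefficient, +0.158246

This is a Gaunt coefficient — the integral of a triple product of spherical harmonics over the sphere.
Checks pass: Σm=0; 12 even; l₃=1∈[1,11].
(2·5+1)(2·6+1)(2·1+1) = 429
Δ: 10! 0! 2! / 13! → 1/858
sum: t=5:−1/14400 = -1/14400
3j²(5 6 1; 0 0 0) = Δ·Π!·Σ² = 6/143  (sign +1)
sum: t=6:+1/34560 = 1/34560
3j²(5 6 1; -1 0 1) = Δ·Π!·Σ² = 5/286  (sign +1)
combine: 4πI² = 429·6/143·5/286 = 45/143
take √, sign +1: I = 0.15824621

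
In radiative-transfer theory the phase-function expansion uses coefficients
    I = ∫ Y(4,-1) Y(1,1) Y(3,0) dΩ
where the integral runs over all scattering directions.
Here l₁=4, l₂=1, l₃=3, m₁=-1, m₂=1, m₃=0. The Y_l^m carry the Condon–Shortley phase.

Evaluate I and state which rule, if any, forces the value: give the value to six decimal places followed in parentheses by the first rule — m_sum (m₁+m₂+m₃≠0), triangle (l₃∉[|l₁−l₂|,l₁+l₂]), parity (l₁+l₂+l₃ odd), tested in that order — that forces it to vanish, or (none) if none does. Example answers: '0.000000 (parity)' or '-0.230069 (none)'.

-0.194664 (none)

Rules hold: Σm=0, L=8 even, 3≤3≤5.
N = 9·3·7 = 189
Δ = 2!·6!·0!/9! = 1/252
Racah Σ t=1..1: t=1:−1/36 = -1/36
⇒ 3j(4 1 3; 0 0 0)² = 4/63, sgn +1
Racah Σ t=2..2: t=2:+1/72 = 1/72
⇒ 3j(4 1 3; -1 1 0)² = 5/126, sgn -1
4πI² = N·(3j₀)²·(3jₘ)² = 10/21
I = -1·√(0.47619/4π) = -0.19466390
No selection rule forces the value: the integral is nonzero (none).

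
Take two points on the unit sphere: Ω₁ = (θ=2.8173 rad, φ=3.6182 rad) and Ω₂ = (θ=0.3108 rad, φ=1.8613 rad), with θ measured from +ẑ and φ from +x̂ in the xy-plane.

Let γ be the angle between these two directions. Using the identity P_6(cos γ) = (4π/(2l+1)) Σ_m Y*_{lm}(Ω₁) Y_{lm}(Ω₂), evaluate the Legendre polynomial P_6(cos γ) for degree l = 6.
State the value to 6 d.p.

Expand P_6 via completeness: Σ_{m} conj(Y_{6,m}) at Ω₁ times Y_{6,m} at Ω₂ —
  [-6]  conj(Y_{6,-6})(Ω₁) = -0.000486+0.000141i ; Y_{6,-6}(Ω₂) = +0.000068+0.000389i ; Δ = -0.000000-0.000000i
  [-5]  conj(Y_{6,-5})(Ω₁) = -0.003782+0.003584i ; Y_{6,-5}(Ω₂) = -0.004232-0.000503i ; Δ = +0.000018-0.000013i
  [-4]  conj(Y_{6,-4})(Ω₁) = -0.010761+0.030848i ; Y_{6,-4}(Ω₂) = +0.011129-0.025691i ; Δ = +0.000673+0.000620i
  [-3]  conj(Y_{6,-3})(Ω₁) = +0.019319+0.136127i ; Y_{6,-3}(Ω₂) = +0.094637+0.079596i ; Δ = -0.009007+0.014420i
  [-2]  conj(Y_{6,-2})(Ω₁) = +0.219571+0.309139i ; Y_{6,-2}(Ω₂) = -0.300444+0.197274i ; Δ = -0.126954-0.049563i
  [-1]  conj(Y_{6,-1})(Ω₁) = +0.517993+0.267443i ; Y_{6,-1}(Ω₂) = -0.169106-0.565643i ; Δ = +0.063682-0.338225i
  [+0]  conj(Y_{6,0})(Ω₁) = +0.165134-0.000000i ; Y_{6,0}(Ω₂) = +0.216456+0.000000i ; Δ = +0.035744+0.000000i
  [+1]  conj(Y_{6,1})(Ω₁) = -0.517993+0.267443i ; Y_{6,1}(Ω₂) = +0.169106-0.565643i ; Δ = +0.063682+0.338225i
  [+2]  conj(Y_{6,2})(Ω₁) = +0.219571-0.309139i ; Y_{6,2}(Ω₂) = -0.300444-0.197274i ; Δ = -0.126954+0.049563i
  [+3]  conj(Y_{6,3})(Ω₁) = -0.019319+0.136127i ; Y_{6,3}(Ω₂) = -0.094637+0.079596i ; Δ = -0.009007-0.014420i
  [+4]  conj(Y_{6,4})(Ω₁) = -0.010761-0.030848i ; Y_{6,4}(Ω₂) = +0.011129+0.025691i ; Δ = +0.000673-0.000620i
  [+5]  conj(Y_{6,5})(Ω₁) = +0.003782+0.003584i ; Y_{6,5}(Ω₂) = +0.004232-0.000503i ; Δ = +0.000018+0.000013i
  [+6]  conj(Y_{6,6})(Ω₁) = -0.000486-0.000141i ; Y_{6,6}(Ω₂) = +0.000068-0.000389i ; Δ = -0.000000+0.000000i
Accumulated sum -0.107433+0.000000i; after 4π/(2l+1) scaling, -0.103849+0.000000i ⇒ P_6 = -0.103849

-0.103849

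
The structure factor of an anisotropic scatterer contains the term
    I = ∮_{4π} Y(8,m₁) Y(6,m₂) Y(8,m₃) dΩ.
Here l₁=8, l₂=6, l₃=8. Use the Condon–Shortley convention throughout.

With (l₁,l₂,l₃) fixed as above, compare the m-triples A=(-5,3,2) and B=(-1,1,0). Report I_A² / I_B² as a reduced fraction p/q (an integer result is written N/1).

143/50

l's match ⇒ only the (l;m) 3-j factors differ between A and B.
A: triangle coeff Δ(8,6,8) = 1/13742520792; Σ_t [3,6]: t=3:−1/94058496000 t=4:+1/2090188800 t=5:−1/464486400 t=6:+1/783820800 = -11/26873856000; (3j)²=77/29716 [(8 6 8; -5 3 2)], sign=-1
B: triangle coeff Δ(8,6,8) = 1/13742520792; Σ_t [1,6]: t=1:−1/6967296000 t=2:+1/174182400 t=3:−1/29859840 t=4:+1/24883200 t=5:−1/99532800 t=6:+1/2612736000 = 11/4180377600; (3j)²=175/193154 [(8 6 8; -1 1 0)], sign=+1
I_A²/I_B² = (77/29716)/(175/193154) = 143/50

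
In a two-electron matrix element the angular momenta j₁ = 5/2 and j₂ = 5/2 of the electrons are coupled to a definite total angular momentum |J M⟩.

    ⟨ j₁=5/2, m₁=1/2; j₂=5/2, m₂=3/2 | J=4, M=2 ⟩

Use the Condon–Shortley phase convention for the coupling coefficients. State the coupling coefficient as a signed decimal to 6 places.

−√(5/28) ≈ -0.422577

j₁+j₂−J=1  J+j₁−j₂=4  J−j₁+j₂=4  j₁+j₂+J+1=10
(j₁±m₁, j₂±m₂, J±M) = (3,2,4,1,6,2)
P² = 20736/35
sum k=0..1:
  [0] +1/96 = 1/96
  [1] −1/36 = -1/36
S = -5/288
C² = P²·S² = 5/28 ; C = -0.422577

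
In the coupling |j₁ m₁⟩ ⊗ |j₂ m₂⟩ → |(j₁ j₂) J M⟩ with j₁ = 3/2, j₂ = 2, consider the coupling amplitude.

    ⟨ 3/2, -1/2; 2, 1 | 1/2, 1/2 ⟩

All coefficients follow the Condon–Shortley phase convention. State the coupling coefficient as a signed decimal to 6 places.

√[2·3!0!1!/5! · 1!2!3!1!1!0!] = √(6/5)
  +(−1)^2/∏(2,1,0,1,0,0)! = 1/2  (running 1/2)
⟨..|..⟩ = √(6/5)·(1/2) = +0.547723

+0.547723  (= +√(3/10))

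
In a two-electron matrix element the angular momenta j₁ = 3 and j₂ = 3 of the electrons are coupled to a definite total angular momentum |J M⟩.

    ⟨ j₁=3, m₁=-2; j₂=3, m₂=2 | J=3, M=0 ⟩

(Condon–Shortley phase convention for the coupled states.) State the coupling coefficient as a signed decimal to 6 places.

−√(1/6) ≈ -0.408248

triangle: 3!·3!·3!/10! = 216/3628800
(j±m)!: 1!·5!·5!·1!·3!·3! = 518400
prefactor² = (2J+1)·Δ·N² = 216
  k=2: +1/(2!·1!·3!·3!·0!·0!) = 1/72
  k=3: −1/(3!·0!·2!·2!·1!·1!) = -1/24
Σ = -1/36  ⇒  CG² = 216·(-1/36)² = 1/6
CG = −√(1/6) = -0.408248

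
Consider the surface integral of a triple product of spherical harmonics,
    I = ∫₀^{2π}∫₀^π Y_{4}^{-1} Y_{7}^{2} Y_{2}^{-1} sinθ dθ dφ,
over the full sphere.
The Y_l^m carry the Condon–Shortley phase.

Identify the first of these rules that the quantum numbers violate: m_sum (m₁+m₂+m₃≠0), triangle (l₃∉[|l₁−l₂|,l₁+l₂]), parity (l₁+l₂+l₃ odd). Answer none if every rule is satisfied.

m₁+m₂+m₃ = -1 + 2 − 1 = 0  ✓
triangle: need |l₁−l₂| ≤ l₃ ≤ l₁+l₂ = [3,11]; l₃=2 is outside  ✗
parity: l₁+l₂+l₃ = 13 is odd

triangle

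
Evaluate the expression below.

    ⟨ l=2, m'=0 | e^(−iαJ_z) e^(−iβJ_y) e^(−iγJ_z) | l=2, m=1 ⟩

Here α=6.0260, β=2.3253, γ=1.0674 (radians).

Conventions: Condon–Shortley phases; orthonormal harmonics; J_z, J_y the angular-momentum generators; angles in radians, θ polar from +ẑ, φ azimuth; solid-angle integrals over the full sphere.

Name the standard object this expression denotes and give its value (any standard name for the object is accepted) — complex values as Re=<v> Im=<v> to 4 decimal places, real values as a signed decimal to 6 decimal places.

Wigner D-matrix element, Re=-0.2948 Im=0.5354

This is a Wigner D-matrix element — the rotation-matrix element ⟨l m'| R(α,β,γ) |l m⟩ in the angular-momentum basis.
D^2_{0,1}(6.0260,2.3253,1.0674) = e^{-i·0·6.0260}·d^2_{0,1}(2.3253)·e^{-i·1·1.0674}. Compute d first:
Half-angle: c=0.396909, s=0.917858. N=√(2·2·6·1)=4.898979
k: max(0,(1)−(0))=1 … min(2+(1),2−(0))=2
  k=1: (−1)^0·4.8990/(2)·0.3969^3·0.9179^1 = +0.140580
  k=2: (−1)^1·4.8990/(2)·0.3969^1·0.9179^3 = -0.751784
d^2_{0,1}(2.3253) = +0.140580 -0.751784 = -0.611204
Phases: e^{-i·(0)·6.0260}=+1.000000+0.000000i, e^{-i·(1)·1.0674}=+0.482403-0.875949i ⇒ D=-0.294847+0.535384i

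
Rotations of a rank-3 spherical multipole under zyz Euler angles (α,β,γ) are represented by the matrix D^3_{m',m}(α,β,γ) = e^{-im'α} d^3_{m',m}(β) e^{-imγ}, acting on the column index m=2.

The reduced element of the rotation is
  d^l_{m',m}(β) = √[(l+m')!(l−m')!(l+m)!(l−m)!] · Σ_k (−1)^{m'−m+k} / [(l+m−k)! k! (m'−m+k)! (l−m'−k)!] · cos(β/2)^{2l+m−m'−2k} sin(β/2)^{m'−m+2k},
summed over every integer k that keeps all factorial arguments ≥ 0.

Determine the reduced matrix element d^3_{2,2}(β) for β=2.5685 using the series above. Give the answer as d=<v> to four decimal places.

d^3_{2,2}(β=2.5685) via the finite sum:
c=cos(2.568500/2)=0.282641, s=sin(2.568500/2)=0.959226; N=√[120·1·120·1]=120.000000
k: max(0,(2)−(2))=0 … min(3+(2),3−(2))=1
  k=0: (−1)^0·120.0000/(120)·0.2826^6·0.9592^0 = +0.000510
  k=1: (−1)^1·120.0000/(24)·0.2826^4·0.9592^2 = -0.029360
d^3_{2,2}(2.5685) = +0.000510 -0.029360 = -0.028850

d=-0.0288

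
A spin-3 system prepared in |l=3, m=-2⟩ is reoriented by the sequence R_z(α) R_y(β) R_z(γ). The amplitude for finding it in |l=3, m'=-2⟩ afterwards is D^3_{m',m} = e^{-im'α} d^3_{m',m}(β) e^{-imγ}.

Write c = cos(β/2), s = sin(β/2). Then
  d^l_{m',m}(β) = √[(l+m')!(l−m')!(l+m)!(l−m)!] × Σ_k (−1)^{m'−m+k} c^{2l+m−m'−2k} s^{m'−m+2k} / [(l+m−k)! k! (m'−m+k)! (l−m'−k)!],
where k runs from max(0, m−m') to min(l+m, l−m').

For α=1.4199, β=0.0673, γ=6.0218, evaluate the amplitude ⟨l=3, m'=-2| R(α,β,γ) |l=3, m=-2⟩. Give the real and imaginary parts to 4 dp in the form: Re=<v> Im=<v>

First d^3_{-2,-2}(β=0.0673), then the phase factors e^{-i(-2)α} and e^{-i(-2)γ}:
c=cos(0.067300/2)=0.999434, s=sin(0.067300/2)=0.033644; N=√[1·120·1·120]=120.000000
Admissible k: 0..1 (factorial args all ≥0)
  k=0: (−1)^0·120.0000/(120)·0.9994^6·0.0336^0 = +0.996608
  k=1: (−1)^1·120.0000/(24)·0.9994^4·0.0336^2 = -0.005647
d^3_{-2,-2}(0.0673) = +0.996608 -0.005647 = +0.990961
D = (-0.954805+0.297232i)·(+0.990961)·(+0.866439-0.499283i) = -0.672742+0.727615i

Re=-0.6727 Im=0.7276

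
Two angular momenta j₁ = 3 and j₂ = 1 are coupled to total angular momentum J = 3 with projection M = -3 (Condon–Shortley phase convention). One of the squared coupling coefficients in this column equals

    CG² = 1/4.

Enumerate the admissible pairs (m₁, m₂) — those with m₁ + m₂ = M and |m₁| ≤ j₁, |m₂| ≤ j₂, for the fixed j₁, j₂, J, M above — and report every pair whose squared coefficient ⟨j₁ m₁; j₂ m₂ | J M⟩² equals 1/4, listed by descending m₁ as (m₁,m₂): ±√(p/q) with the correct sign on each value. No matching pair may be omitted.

Admissible pairs with m₁+m₂ = M = -3: (-3,0), (-2,-1)
  (m₁,m₂)=(-2,-1): CG² = 1/4, CG = +√(1/4)   ← matches the target
  (m₁,m₂)=(-3,0): CG² = 3/4, CG = −√(3/4)
Pairs with CG² = 1/4: (-2,-1): +√(1/4)

(-2,-1): +√(1/4)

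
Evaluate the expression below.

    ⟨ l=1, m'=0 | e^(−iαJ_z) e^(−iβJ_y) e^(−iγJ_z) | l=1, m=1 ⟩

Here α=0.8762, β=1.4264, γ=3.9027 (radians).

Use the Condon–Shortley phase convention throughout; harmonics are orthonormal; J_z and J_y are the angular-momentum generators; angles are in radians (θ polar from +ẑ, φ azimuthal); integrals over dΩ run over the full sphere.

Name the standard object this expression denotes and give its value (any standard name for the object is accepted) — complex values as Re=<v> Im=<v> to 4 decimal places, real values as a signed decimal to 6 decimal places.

Wigner D-matrix element, Re=-0.5067 Im=0.4826

This is a Wigner D-matrix element — the rotation-matrix element ⟨l m'| R(α,β,γ) |l m⟩ in the angular-momentum basis.
First d^1_{0,1}(β=1.4264), then the phase factors e^{-i(0)α} and e^{-i(1)γ}:
c=cos(1.426400/2)=0.756272, s=sin(1.426400/2)=0.654257; N=√[1·1·2·1]=1.414214
Admissible k: 1..1 (factorial args all ≥0)
  k=1: (−1)^0·1.4142/(1)·0.7563^1·0.6543^1 = +0.699748
d^1_{0,1}(1.4264) = +0.699748
Phases: e^{-i·(0)·0.8762}=+1.000000+0.000000i, e^{-i·(1)·3.9027}=-0.724073+0.689724i ⇒ D=-0.506668+0.482633i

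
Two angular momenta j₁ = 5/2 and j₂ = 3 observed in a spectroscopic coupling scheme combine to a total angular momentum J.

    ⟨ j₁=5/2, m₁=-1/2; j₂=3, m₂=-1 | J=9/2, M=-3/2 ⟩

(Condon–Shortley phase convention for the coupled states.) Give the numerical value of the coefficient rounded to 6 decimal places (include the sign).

j₁+j₂−J=1  J+j₁−j₂=4  J−j₁+j₂=5  j₁+j₂+J+1=11
(j₁±m₁, j₂±m₂, J±M) = (2,3,2,4,3,6)
P² = 138240/77
sum k=0..1:
  [0] +1/72 = 1/72
  [1] −1/96 = -1/96
S = 1/288
C² = P²·S² = 5/231 ; C = +0.147122

+0.147122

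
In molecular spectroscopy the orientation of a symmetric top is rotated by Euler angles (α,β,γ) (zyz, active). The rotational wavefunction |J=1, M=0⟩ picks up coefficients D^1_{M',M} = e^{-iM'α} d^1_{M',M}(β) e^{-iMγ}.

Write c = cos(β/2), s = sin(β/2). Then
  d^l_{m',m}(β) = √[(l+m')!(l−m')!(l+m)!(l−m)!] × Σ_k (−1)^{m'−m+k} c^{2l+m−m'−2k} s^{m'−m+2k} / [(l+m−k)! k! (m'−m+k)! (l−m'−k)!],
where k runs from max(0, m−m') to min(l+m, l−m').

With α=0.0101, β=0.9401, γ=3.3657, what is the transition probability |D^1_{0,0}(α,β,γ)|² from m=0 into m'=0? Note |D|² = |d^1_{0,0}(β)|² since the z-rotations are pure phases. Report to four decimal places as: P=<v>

D^1_{0,0}(0.0101,0.9401,3.3657) = e^{-i·0·0.0101}·d^1_{0,0}(0.9401)·e^{-i·0·3.3657}. Compute d first:
c=cos(0.940100/2)=0.891546, s=sin(0.940100/2)=0.452931; N=√[1·1·1·1]=1.000000
k∈{0,1} keeps every argument non-negative
  k=0: (−1)^0·1.0000/(1)·0.8915^2·0.4529^0 = +0.794854
  k=1: (−1)^1·1.0000/(1)·0.8915^0·0.4529^2 = -0.205146
d^1_{0,0}(0.9401) = +0.794854 -0.205146 = +0.589707
|D^1_{0,0}|² = |d^1_{0,0}(β)|² = (+0.589707)² = 0.347755 (the z-rotation phases have unit modulus)

P=0.3478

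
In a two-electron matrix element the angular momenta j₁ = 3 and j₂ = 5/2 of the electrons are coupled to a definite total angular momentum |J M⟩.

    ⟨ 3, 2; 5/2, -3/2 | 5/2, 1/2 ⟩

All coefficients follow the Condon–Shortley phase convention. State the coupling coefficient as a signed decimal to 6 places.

+0.267261  (= +√(1/14))

triangle: 3!*3!*2!/9! = 72/362880
(j±m)!: 5!*1!*1!*4!*3!*2! = 34560
prefactor² = (2J+1)*Δ*N² = 288/7
  k=0: +1/(0!*3!*1!*1!*2!*1!) = 1/12
  k=1: −1/(1!*2!*0!*0!*3!*2!) = -1/24
Σ = 1/24  ⇒  CG² = 288/7*(1/24)² = 1/14
CG = +√(1/14) = +0.267261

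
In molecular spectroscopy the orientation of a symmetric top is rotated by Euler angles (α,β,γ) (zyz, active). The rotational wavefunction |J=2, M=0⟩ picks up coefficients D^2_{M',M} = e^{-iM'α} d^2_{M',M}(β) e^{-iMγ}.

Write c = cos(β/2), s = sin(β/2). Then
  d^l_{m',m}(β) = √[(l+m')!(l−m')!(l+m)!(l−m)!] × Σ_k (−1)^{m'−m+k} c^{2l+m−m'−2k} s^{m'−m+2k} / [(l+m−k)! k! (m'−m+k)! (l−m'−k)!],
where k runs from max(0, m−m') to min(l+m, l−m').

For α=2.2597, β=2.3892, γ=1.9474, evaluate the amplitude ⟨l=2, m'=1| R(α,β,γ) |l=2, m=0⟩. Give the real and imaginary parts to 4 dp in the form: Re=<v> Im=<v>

D^2_{1,0}(2.2597,2.3892,1.9474) = e^{-i·1·2.2597}·d^2_{1,0}(2.3892)·e^{-i·0·1.9474}. Compute d first:
Half-angle: c=0.367385, s=0.930069. N=√(6·1·2·2)=4.898979
k∈{0,1} keeps every argument non-negative
  k=0: (−1)^1·4.8990/(2)·0.3674^3·0.9301^1 = -0.112968
  k=1: (−1)^2·4.8990/(2)·0.3674^1·0.9301^3 = +0.724007
d^2_{1,0}(2.3892) = -0.112968 +0.724007 = +0.611039
Phases: e^{-i·(1)·2.2597}=-0.635691-0.771943i, e^{-i·(0)·1.9474}=+1.000000+0.000000i ⇒ D=-0.388432-0.471687i

Re=-0.3884 Im=-0.4717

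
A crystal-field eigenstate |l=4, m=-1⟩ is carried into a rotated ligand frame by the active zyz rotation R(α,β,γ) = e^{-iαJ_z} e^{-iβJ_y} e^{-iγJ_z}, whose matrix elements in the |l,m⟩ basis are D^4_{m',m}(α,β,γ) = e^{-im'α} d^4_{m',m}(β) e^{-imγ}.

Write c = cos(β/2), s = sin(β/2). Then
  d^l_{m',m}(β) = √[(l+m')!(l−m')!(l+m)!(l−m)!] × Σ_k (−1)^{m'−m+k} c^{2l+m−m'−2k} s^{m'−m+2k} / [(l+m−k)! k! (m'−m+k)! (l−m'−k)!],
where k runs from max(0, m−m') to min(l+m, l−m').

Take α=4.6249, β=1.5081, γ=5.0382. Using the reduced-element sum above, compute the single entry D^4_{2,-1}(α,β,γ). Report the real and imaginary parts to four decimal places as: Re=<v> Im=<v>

First d^4_{2,-1}(β=1.5081), then the phase factors e^{-i(2)α} and e^{-i(-1)γ}:
With c≡cos(β/2)=0.728922 and s≡sin(β/2)=0.684597, N=[720·2·6·120]^{1/2}=1018.233765
The bounds max(0,m−m')=0 and min(l+m,l−m')=2 give 3 terms
  k=0: (−1)^3·1018.2338/(72)·0.7289^5·0.6846^3 = -0.933738
  k=1: (−1)^4·1018.2338/(48)·0.7289^3·0.6846^5 = +1.235444
  k=2: (−1)^5·1018.2338/(240)·0.7289^1·0.6846^7 = -0.217952
d^4_{2,-1}(1.5081) = -0.933738 +1.235444 -0.217952 = +0.083755
D = (-0.984730-0.174086i)·(+0.083755)·(+0.320077-0.947391i) = -0.040212+0.073470i

Re=-0.0402 Im=0.0735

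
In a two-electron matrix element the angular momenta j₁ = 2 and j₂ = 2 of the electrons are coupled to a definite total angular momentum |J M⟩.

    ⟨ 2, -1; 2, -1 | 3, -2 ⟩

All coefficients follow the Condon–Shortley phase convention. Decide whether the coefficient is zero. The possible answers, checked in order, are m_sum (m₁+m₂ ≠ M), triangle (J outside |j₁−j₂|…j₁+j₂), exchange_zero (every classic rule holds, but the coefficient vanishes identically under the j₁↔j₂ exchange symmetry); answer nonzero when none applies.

m-sum: m₁+m₂ = -1+(-1) = -2, M = -2  ✓
triangle: |j₁−j₂| = 0 ≤ J = 3 ≤ j₁+j₂ = 4  ✓
exchange: j₁=j₂ and m₁=m₂, and (−1)^(j₁+j₂−J) = (−1)^1 = −1 forces ⟨j₁m₁;j₂m₂|JM⟩ = −⟨j₂m₂;j₁m₁|JM⟩ = −⟨j₁m₁;j₂m₂|JM⟩ ⇒ the coefficient vanishes identically
Racah sum check: Σ_k collapses to 0 ⇒ CG = 0

exchange_zero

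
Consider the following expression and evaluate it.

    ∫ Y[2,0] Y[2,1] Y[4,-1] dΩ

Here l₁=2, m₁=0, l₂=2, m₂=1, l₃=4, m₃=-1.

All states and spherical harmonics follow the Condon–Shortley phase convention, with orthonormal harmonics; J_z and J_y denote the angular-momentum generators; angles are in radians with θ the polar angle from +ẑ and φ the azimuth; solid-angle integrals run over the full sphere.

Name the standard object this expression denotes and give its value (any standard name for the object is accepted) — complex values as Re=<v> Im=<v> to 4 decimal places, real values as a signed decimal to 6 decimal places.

Gaunt coefficient, -0.220728

This is a Gaunt coefficient — the integral of a triple product of spherical harmonics over the sphere.
Rules hold: Σm=0, L=8 even, 0≤4≤4.
N = 5·5·9 = 225
Δ = 0!·4!·4!/9! = 1/630
Racah Σ t=0..0: t=0:+1/16 = 1/16
⇒ 3j(2 2 4; 0 0 0)² = 2/35, sgn +1
Racah Σ t=0..0: t=0:+1/24 = 1/24
⇒ 3j(2 2 4; 0 1 -1)² = 1/21, sgn -1
4πI² = N·(3j₀)²·(3jₘ)² = 30/49
I = -1·√(0.612245/4π) = -0.22072812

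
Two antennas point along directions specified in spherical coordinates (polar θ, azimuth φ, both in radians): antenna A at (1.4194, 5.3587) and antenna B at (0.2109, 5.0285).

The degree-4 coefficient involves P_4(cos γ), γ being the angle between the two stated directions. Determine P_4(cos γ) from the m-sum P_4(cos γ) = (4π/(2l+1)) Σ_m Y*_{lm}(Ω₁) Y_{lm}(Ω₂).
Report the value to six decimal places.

-0.006081

Term-by-term m-sum for l=4 (normalisation 4π/9 = 1.396263):
  [-4]  conj(Y_{4,-4})(Ω₁) = -0.358893+0.223186i ; Y_{4,-4}(Ω₂) = +0.000256-0.000810i ; Δ = +0.000089+0.000348i
  [-3]  conj(Y_{4,-3})(Ω₁) = -0.170152-0.065631i ; Y_{4,-3}(Ω₂) = -0.009122-0.006547i ; Δ = +0.001123+0.001713i
  [-2]  conj(Y_{4,-2})(Ω₁) = +0.075477+0.264295i ; Y_{4,-2}(Ω₂) = -0.067330+0.049321i ; Δ = -0.018117-0.014073i
  [-1]  conj(Y_{4,-1})(Ω₁) = -0.120673+0.159959i ; Y_{4,-1}(Ω₂) = +0.111187+0.339938i ; Δ = -0.067793-0.023236i
  [+0]  conj(Y_{4,0})(Ω₁) = +0.247086-0.000000i ; Y_{4,0}(Ω₂) = +0.667960+0.000000i ; Δ = +0.165043+0.000000i
  [+1]  conj(Y_{4,1})(Ω₁) = +0.120673+0.159959i ; Y_{4,1}(Ω₂) = -0.111187+0.339938i ; Δ = -0.067793+0.023236i
  [+2]  conj(Y_{4,2})(Ω₁) = +0.075477-0.264295i ; Y_{4,2}(Ω₂) = -0.067330-0.049321i ; Δ = -0.018117+0.014073i
  [+3]  conj(Y_{4,3})(Ω₁) = +0.170152-0.065631i ; Y_{4,3}(Ω₂) = +0.009122-0.006547i ; Δ = +0.001123-0.001713i
  [+4]  conj(Y_{4,4})(Ω₁) = -0.358893-0.223186i ; Y_{4,4}(Ω₂) = +0.000256+0.000810i ; Δ = +0.000089-0.000348i
Σ over m = -0.004355-0.000000i; ×(4π/9) → -0.006081-0.000000i. Real part: -0.006081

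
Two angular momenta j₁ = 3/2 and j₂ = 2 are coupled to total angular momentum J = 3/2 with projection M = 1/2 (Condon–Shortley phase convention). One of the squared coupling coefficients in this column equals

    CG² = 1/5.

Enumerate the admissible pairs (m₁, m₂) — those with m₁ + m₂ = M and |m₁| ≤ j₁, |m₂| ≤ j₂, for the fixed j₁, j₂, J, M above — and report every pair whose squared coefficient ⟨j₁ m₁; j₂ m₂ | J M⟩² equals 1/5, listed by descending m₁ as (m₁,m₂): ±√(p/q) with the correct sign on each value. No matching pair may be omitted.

(1/2,0): −√(1/5)

Admissible pairs with m₁+m₂ = M = 1/2: (-3/2,2), (-1/2,1), (1/2,0), (3/2,-1)
  (m₁,m₂)=(3/2,-1): CG² = 2/5, CG = +√(2/5)
  (m₁,m₂)=(1/2,0): CG² = 1/5, CG = −√(1/5)   ← matches the target
  (m₁,m₂)=(-1/2,1): CG² = 0/1, CG = 0
  (m₁,m₂)=(-3/2,2): CG² = 2/5, CG = +√(2/5)
Pairs with CG² = 1/5: (1/2,0): −√(1/5)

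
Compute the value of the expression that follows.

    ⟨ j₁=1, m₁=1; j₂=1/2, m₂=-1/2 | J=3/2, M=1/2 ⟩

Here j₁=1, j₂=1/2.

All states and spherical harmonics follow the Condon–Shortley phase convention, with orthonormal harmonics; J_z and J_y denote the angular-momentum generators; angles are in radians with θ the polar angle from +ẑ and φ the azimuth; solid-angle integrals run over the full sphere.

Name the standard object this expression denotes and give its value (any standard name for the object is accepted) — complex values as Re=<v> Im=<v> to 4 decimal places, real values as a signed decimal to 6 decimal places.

Clebsch–Gordan coefficient, +√(1/3) ≈ +0.577350

This is a Clebsch–Gordan (vector-coupling) coefficient.
√[4·0!2!1!/4! · 2!0!0!1!2!1!] = √(4/3)
  +(−1)^0/∏(0,0,0,0,2,1)! = 1/2  (running 1/2)
⟨..|..⟩ = √(4/3)·(1/2) = +0.577350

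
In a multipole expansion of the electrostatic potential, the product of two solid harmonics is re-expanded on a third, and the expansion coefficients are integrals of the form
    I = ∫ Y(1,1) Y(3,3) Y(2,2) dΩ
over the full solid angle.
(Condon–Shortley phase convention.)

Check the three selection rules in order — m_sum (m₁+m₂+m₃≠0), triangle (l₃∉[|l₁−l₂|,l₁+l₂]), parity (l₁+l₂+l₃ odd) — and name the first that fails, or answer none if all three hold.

m_sum

Σmᵢ = 6  ✗
l₃∈[|l₁−l₂|,l₁+l₂]=[2,4], have l₃=2
Σlᵢ = 6 ⇒ even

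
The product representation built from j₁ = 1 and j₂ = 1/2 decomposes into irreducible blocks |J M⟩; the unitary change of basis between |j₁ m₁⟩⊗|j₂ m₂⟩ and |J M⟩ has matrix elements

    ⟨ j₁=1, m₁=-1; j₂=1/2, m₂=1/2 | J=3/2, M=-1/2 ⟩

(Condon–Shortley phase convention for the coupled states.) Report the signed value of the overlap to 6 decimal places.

+0.577350  (= +√(1/3))

triangle: 0!*2!*1!/4! = 2/24
(j±m)!: 0!*2!*1!*0!*1!*2! = 4
prefactor² = (2J+1)*Δ*N² = 4/3
  k=0: +1/(0!*0!*2!*1!*0!*0!) = 1/2
Σ = 1/2  ⇒  CG² = 4/3*(1/2)² = 1/3
CG = +√(1/3) = +0.577350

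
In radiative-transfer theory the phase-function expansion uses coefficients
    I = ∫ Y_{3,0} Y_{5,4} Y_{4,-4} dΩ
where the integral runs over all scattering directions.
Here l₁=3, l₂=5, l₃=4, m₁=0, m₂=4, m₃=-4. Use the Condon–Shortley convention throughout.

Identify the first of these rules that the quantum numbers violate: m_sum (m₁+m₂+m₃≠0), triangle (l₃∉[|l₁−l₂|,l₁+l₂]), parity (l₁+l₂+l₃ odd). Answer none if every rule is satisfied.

none

Σmᵢ = 0  ✓
l₃∈[|l₁−l₂|,l₁+l₂]=[2,8], have l₃=4  ✓
Σlᵢ = 12 ⇒ even  ✓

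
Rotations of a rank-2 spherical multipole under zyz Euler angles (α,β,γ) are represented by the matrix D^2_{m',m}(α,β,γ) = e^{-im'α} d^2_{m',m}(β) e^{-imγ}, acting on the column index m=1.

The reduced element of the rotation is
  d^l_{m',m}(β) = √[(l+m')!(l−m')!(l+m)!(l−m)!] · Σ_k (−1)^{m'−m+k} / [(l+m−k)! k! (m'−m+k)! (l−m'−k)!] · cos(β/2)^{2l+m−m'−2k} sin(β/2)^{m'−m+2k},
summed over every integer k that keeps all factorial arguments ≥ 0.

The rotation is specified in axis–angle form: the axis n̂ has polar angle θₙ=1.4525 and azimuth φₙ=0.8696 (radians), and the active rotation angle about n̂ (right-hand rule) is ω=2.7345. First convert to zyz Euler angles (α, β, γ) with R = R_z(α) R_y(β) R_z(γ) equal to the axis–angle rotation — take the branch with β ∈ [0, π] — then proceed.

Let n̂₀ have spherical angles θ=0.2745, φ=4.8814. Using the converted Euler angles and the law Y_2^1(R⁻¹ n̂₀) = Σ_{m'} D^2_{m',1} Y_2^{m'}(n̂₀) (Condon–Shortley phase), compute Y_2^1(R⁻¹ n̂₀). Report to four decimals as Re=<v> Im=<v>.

Re=-0.2630 Im=0.2523

Axis–angle → zyz. n̂ = (sinθₙcosφₙ, sinθₙsinφₙ, cosθₙ) = (+0.640623, +0.758731, +0.118021), ω = 2.7345.
R = I cosω + sinω [n̂]ₓ + (1−cosω) n̂n̂ᵀ gives
  R = [-0.131018, +0.885670, +0.445448; +0.979128, +0.186023, -0.081876; -0.155378, +0.425423, -0.891556]
β = atan2(√(R₁₃²+R₂₃²), R₃₃) = 2.671566; α = atan2(R₂₃, R₁₃) mod 2π = 6.101409; γ = atan2(R₃₂, −R₃₁) mod 2π = 1.220616
Need the full column D^2_{m',1} for m'=−2..2 at α=6.1014, β=2.6716, γ=1.2206.
cos(β/2)=0.232856, sin(β/2)=0.972511
d^2_{-2,1}: single k=3 term ⇒ +0.428352;  D = -0.005728-0.428314i
d^2_{-1,1}: k∈[2..3] ⇒ +0.153845 -0.894496 = -0.740651;  D = -0.124140+0.730174i
d^2_{0,1}: k∈[1..2] ⇒ +0.030077 -0.524622 = -0.494545;  D = -0.169662+0.464532i
d^2_{1,1}: k∈[0..1] ⇒ +0.002940 -0.153845 = -0.150905;  D = -0.076542+0.130053i
d^2_{2,1}: single k=0 term ⇒ -0.024558;  D = -0.016077+0.018564i
Y_2^{m'}(θ=0.2745,φ=4.8814) and Σ D·Y over m':
  (-0.0057-0.4283i)·(-0.0268+0.0094i)  (-0.1241+0.7302i)·(+0.0339+0.1987i)  (-0.1697+0.4645i)·(+0.5613+0.0000i)  (-0.0765+0.1301i)·(-0.0339+0.1987i)  (-0.0161+0.0186i)·(-0.0268-0.0094i)
Y_2^1(R⁻¹ n̂) = -0.262975+0.252265i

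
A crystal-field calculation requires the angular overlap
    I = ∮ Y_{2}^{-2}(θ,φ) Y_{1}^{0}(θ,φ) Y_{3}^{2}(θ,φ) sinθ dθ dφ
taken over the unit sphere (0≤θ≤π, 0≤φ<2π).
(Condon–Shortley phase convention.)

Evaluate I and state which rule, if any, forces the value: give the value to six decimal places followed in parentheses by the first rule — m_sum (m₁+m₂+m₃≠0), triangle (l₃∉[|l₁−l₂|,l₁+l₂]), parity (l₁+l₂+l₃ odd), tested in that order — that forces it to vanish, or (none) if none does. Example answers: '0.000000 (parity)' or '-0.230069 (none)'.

0.184674 (none)

Rules hold: Σm=0, L=6 even, 1≤3≤3.
N = 5·3·7 = 105
Δ = 0!·4!·2!/7! = 1/105
Racah Σ t=0..0: t=0:+1/4 = 1/4
⇒ 3j(2 1 3; 0 0 0)² = 3/35, sgn -1
Racah Σ t=0..0: t=0:+1/24 = 1/24
⇒ 3j(2 1 3; -2 0 2)² = 1/21, sgn -1
4πI² = N·(3j₀)²·(3jₘ)² = 3/7
I = +1·√(0.428571/4π) = 0.18467439
No selection rule forces the value: the integral is nonzero (none).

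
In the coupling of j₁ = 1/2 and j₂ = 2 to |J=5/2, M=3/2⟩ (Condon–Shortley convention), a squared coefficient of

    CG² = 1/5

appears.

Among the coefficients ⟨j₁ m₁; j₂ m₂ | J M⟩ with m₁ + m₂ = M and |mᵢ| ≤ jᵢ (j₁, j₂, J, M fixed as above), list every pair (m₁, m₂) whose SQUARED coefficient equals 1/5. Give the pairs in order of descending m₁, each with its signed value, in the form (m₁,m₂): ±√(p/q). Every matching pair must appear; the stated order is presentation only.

Admissible pairs with m₁+m₂ = M = 3/2: (-1/2,2), (1/2,1)
  (m₁,m₂)=(1/2,1): CG² = 4/5, CG = +√(4/5)
  (m₁,m₂)=(-1/2,2): CG² = 1/5, CG = +√(1/5)   ← matches the target
Pairs with CG² = 1/5: (-1/2,2): +√(1/5)

(-1/2,2): +√(1/5)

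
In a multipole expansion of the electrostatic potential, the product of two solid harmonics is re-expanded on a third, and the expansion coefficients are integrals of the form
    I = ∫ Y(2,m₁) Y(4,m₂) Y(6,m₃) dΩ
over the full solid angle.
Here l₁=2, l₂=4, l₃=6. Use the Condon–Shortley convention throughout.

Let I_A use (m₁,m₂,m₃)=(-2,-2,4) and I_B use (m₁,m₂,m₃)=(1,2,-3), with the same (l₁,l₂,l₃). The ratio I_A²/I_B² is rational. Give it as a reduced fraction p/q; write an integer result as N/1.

5/6

l's match ⇒ only the (l;m) 3-j factors differ between A and B.
A: triangle coeff Δ(2,4,6) = 1/6435; Σ_t [0,0]: t=0:+1/34560 = 1/34560; (3j)²=14/429 [(2 4 6; -2 -2 4)], sign=+1
B: triangle coeff Δ(2,4,6) = 1/6435; Σ_t [0,0]: t=0:+1/8640 = 1/8640; (3j)²=28/715 [(2 4 6; 1 2 -3)], sign=-1
I_A²/I_B² = (14/429)/(28/715) = 5/6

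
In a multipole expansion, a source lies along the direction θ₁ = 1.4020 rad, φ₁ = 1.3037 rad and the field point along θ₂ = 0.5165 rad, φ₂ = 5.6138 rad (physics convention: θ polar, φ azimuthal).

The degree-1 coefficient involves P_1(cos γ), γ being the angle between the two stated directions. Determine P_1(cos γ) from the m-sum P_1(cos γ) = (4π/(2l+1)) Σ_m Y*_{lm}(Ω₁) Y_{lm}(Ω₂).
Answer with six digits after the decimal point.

-0.044522

Addition theorem: P_1(cos γ) = (4π/3) Σ_m Y*_{lm}(Ω₁) Y_{lm}(Ω₂), m = −1…1:
  term(m=-1) = (-0.022752, 0.053471)   from Y*(Ω₁)=(0.089891, 0.328507), Y(Ω₂)=(0.133800, 0.105870)
  term(m=+0) = (0.034874, 0.000000)   from Y*(Ω₁)=(0.082083, -0.000000), Y(Ω₂)=(0.424866, 0.000000)
  term(m=+1) = (-0.022752, -0.053471)   from Y*(Ω₁)=(-0.089891, 0.328507), Y(Ω₂)=(-0.133800, 0.105870)
Σ over m = (-0.010629, 0.000000); ×(4π/3) → (-0.044522, 0.000000). Real part: -0.044522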